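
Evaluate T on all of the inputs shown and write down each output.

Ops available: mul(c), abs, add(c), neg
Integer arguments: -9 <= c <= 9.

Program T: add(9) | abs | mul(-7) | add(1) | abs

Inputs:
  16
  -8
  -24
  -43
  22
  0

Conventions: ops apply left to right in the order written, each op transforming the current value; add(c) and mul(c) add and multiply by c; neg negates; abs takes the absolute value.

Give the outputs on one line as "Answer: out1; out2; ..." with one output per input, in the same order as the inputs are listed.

Execution, op by op:
  16 -> 25 -> 25 -> -175 -> -174 -> 174
  -8 -> 1 -> 1 -> -7 -> -6 -> 6
  -24 -> -15 -> 15 -> -105 -> -104 -> 104
  -43 -> -34 -> 34 -> -238 -> -237 -> 237
  22 -> 31 -> 31 -> -217 -> -216 -> 216
  0 -> 9 -> 9 -> -63 -> -62 -> 62

174; 6; 104; 237; 216; 62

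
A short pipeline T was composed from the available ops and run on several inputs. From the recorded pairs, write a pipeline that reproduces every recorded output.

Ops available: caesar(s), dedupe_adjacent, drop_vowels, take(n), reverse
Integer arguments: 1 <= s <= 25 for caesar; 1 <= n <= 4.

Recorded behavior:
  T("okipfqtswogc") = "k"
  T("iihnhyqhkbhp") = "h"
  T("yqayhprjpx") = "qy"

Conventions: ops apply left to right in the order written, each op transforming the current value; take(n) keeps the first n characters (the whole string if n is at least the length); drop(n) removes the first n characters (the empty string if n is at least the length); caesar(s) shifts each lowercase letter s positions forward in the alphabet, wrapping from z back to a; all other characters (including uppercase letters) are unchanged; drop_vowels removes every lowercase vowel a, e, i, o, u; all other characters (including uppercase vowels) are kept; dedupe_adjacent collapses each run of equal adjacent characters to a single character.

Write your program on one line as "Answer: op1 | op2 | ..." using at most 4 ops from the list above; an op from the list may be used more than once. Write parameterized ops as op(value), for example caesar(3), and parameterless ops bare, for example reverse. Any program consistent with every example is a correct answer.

take(3) | drop_vowels | reverse

Check, running the answer program on each example:
  "okipfqtswogc" -> "oki" -> "k" -> "k"
  "iihnhyqhkbhp" -> "iih" -> "h" -> "h"
  "yqayhprjpx" -> "yqa" -> "yq" -> "qy"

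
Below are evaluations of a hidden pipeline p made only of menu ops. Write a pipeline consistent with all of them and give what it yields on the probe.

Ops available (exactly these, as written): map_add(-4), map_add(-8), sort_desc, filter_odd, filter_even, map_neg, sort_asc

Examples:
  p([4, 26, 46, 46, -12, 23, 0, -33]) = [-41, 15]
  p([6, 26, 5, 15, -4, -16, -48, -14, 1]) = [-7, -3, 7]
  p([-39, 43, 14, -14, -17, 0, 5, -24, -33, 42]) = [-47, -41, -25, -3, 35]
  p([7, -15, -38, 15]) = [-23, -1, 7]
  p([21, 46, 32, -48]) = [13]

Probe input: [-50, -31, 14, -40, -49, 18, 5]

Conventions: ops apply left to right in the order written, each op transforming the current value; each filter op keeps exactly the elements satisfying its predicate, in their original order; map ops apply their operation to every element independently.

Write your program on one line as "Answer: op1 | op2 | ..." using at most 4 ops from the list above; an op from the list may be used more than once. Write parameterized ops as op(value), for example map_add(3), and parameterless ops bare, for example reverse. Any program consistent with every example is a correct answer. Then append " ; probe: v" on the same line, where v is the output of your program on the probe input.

sort_asc | map_add(-8) | filter_odd ; probe: [-57, -39, -3]

Check, running the answer program on each example:
  [4, 26, 46, 46, -12, 23, 0, -33] -> [-33, -12, 0, 4, 23, 26, 46, 46] -> [-41, -20, -8, -4, 15, 18, 38, 38] -> [-41, 15]
  [6, 26, 5, 15, -4, -16, -48, -14, 1] -> [-48, -16, -14, -4, 1, 5, 6, 15, 26] -> [-56, -24, -22, -12, -7, -3, -2, 7, 18] -> [-7, -3, 7]
  [-39, 43, 14, -14, -17, 0, 5, -24, -33, 42] -> [-39, -33, -24, -17, -14, 0, 5, 14, 42, 43] -> [-47, -41, -32, -25, -22, -8, -3, 6, 34, 35] -> [-47, -41, -25, -3, 35]
  [7, -15, -38, 15] -> [-38, -15, 7, 15] -> [-46, -23, -1, 7] -> [-23, -1, 7]
  [21, 46, 32, -48] -> [-48, 21, 32, 46] -> [-56, 13, 24, 38] -> [13]
  probe: [-50, -31, 14, -40, -49, 18, 5] -> [-50, -49, -40, -31, 5, 14, 18] -> [-58, -57, -48, -39, -3, 6, 10] -> [-57, -39, -3]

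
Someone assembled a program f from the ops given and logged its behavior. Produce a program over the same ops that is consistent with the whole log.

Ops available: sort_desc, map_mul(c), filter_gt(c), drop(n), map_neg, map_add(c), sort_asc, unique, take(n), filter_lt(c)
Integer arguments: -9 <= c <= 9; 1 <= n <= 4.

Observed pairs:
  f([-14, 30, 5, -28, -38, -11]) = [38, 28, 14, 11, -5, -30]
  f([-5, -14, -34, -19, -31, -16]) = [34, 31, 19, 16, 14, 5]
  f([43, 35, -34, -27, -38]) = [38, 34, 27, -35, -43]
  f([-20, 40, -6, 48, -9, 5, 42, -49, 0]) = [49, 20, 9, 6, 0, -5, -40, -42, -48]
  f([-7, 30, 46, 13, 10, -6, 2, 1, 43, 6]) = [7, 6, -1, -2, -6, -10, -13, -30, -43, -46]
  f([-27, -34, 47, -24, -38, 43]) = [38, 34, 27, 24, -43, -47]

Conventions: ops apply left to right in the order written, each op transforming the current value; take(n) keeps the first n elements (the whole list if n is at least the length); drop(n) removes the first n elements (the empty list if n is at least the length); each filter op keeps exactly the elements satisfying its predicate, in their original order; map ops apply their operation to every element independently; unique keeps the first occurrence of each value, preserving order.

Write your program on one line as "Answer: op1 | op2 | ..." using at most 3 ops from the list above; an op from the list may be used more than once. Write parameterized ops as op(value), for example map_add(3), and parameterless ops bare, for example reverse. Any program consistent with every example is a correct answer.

sort_asc | map_neg

Check, running the answer program on each example:
  [-14, 30, 5, -28, -38, -11] -> [-38, -28, -14, -11, 5, 30] -> [38, 28, 14, 11, -5, -30]
  [-5, -14, -34, -19, -31, -16] -> [-34, -31, -19, -16, -14, -5] -> [34, 31, 19, 16, 14, 5]
  [43, 35, -34, -27, -38] -> [-38, -34, -27, 35, 43] -> [38, 34, 27, -35, -43]
  [-20, 40, -6, 48, -9, 5, 42, -49, 0] -> [-49, -20, -9, -6, 0, 5, 40, 42, 48] -> [49, 20, 9, 6, 0, -5, -40, -42, -48]
  [-7, 30, 46, 13, 10, -6, 2, 1, 43, 6] -> [-7, -6, 1, 2, 6, 10, 13, 30, 43, 46] -> [7, 6, -1, -2, -6, -10, -13, -30, -43, -46]
  [-27, -34, 47, -24, -38, 43] -> [-38, -34, -27, -24, 43, 47] -> [38, 34, 27, 24, -43, -47]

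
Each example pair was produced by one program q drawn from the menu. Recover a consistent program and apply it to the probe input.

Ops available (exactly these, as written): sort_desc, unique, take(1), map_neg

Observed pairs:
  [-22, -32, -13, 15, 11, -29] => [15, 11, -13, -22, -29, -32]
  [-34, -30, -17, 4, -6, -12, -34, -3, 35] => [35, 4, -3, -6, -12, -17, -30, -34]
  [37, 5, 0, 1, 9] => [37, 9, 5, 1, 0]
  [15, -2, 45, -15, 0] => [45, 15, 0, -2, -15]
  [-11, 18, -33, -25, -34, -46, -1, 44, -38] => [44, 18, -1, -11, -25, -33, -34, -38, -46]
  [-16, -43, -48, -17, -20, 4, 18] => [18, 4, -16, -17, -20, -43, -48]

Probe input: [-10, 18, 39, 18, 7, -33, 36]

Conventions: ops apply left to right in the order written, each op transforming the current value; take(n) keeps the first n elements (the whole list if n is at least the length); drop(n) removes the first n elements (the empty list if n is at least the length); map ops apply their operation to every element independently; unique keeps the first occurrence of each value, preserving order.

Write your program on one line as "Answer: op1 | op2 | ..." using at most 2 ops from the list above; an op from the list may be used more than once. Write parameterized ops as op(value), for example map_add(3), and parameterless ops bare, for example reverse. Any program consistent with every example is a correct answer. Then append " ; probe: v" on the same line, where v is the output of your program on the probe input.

sort_desc | unique ; probe: [39, 36, 18, 7, -10, -33]

Check, running the answer program on each example:
  [-22, -32, -13, 15, 11, -29] -> [15, 11, -13, -22, -29, -32] -> [15, 11, -13, -22, -29, -32]
  [-34, -30, -17, 4, -6, -12, -34, -3, 35] -> [35, 4, -3, -6, -12, -17, -30, -34, -34] -> [35, 4, -3, -6, -12, -17, -30, -34]
  [37, 5, 0, 1, 9] -> [37, 9, 5, 1, 0] -> [37, 9, 5, 1, 0]
  [15, -2, 45, -15, 0] -> [45, 15, 0, -2, -15] -> [45, 15, 0, -2, -15]
  [-11, 18, -33, -25, -34, -46, -1, 44, -38] -> [44, 18, -1, -11, -25, -33, -34, -38, -46] -> [44, 18, -1, -11, -25, -33, -34, -38, -46]
  [-16, -43, -48, -17, -20, 4, 18] -> [18, 4, -16, -17, -20, -43, -48] -> [18, 4, -16, -17, -20, -43, -48]
  probe: [-10, 18, 39, 18, 7, -33, 36] -> [39, 36, 18, 18, 7, -10, -33] -> [39, 36, 18, 7, -10, -33]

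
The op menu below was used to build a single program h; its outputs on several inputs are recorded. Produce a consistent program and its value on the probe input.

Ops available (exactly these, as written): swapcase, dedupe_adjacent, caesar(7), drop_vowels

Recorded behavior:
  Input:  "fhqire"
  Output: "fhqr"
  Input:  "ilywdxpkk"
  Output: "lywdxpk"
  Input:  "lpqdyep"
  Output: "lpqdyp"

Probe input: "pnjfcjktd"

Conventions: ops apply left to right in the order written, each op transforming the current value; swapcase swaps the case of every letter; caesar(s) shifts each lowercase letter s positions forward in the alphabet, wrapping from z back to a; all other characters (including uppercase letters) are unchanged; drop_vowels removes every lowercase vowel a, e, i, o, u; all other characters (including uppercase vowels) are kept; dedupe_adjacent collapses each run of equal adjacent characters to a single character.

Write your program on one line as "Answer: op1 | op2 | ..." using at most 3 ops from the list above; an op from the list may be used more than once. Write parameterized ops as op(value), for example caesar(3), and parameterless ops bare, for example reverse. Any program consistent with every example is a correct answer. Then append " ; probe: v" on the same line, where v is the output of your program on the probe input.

drop_vowels | dedupe_adjacent ; probe: "pnjfcjktd"

Check, running the answer program on each example:
  "fhqire" -> "fhqr" -> "fhqr"
  "ilywdxpkk" -> "lywdxpkk" -> "lywdxpk"
  "lpqdyep" -> "lpqdyp" -> "lpqdyp"
  probe: "pnjfcjktd" -> "pnjfcjktd" -> "pnjfcjktd"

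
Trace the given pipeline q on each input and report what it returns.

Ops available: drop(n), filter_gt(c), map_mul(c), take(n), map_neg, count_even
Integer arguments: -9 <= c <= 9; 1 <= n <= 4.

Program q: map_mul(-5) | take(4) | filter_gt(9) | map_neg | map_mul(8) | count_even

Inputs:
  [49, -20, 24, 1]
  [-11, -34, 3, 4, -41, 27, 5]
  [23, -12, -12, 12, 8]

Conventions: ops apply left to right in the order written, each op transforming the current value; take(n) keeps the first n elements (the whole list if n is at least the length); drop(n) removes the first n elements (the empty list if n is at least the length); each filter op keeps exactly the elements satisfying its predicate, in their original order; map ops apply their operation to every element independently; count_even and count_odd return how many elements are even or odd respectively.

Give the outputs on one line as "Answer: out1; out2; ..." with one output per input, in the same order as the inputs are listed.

Execution, op by op:
  [49, -20, 24, 1] -> [-245, 100, -120, -5] -> [-245, 100, -120, -5] -> [100] -> [-100] -> [-800] -> 1
  [-11, -34, 3, 4, -41, 27, 5] -> [55, 170, -15, -20, 205, -135, -25] -> [55, 170, -15, -20] -> [55, 170] -> [-55, -170] -> [-440, -1360] -> 2
  [23, -12, -12, 12, 8] -> [-115, 60, 60, -60, -40] -> [-115, 60, 60, -60] -> [60, 60] -> [-60, -60] -> [-480, -480] -> 2

1; 2; 2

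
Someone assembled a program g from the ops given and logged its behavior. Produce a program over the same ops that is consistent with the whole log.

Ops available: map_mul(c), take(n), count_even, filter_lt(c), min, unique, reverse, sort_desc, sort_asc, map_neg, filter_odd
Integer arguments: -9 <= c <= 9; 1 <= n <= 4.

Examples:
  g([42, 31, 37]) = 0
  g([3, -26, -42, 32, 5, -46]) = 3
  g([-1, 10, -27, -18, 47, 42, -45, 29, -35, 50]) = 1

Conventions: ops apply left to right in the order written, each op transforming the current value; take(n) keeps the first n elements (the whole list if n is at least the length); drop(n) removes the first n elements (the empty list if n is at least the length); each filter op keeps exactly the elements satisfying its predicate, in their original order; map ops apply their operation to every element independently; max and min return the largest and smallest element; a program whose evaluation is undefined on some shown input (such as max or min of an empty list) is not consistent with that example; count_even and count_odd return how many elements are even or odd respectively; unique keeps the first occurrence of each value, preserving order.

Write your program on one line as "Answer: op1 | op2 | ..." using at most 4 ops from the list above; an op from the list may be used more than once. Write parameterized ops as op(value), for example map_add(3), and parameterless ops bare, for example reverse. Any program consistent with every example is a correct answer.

reverse | filter_lt(6) | count_even

Check, running the answer program on each example:
  [42, 31, 37] -> [37, 31, 42] -> [] -> 0
  [3, -26, -42, 32, 5, -46] -> [-46, 5, 32, -42, -26, 3] -> [-46, 5, -42, -26, 3] -> 3
  [-1, 10, -27, -18, 47, 42, -45, 29, -35, 50] -> [50, -35, 29, -45, 42, 47, -18, -27, 10, -1] -> [-35, -45, -18, -27, -1] -> 1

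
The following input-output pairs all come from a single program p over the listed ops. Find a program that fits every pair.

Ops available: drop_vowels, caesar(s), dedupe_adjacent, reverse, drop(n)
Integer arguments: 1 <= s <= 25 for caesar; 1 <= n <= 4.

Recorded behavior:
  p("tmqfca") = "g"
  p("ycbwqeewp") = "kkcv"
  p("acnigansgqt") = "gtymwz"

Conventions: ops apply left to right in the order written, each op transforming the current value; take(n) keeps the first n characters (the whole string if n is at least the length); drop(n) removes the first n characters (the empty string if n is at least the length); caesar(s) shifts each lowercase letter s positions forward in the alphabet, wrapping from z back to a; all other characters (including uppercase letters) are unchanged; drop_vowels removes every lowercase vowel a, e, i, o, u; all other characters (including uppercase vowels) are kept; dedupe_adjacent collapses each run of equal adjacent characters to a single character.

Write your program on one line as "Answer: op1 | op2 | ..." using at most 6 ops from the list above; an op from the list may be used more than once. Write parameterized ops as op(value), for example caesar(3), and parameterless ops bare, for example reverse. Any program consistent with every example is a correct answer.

drop(3) | drop(1) | drop(1) | caesar(11) | caesar(21)

Check, running the answer program on each example:
  "tmqfca" -> "fca" -> "ca" -> "a" -> "l" -> "g"
  "ycbwqeewp" -> "wqeewp" -> "qeewp" -> "eewp" -> "ppha" -> "kkcv"
  "acnigansgqt" -> "igansgqt" -> "gansgqt" -> "ansgqt" -> "lydrbe" -> "gtymwz"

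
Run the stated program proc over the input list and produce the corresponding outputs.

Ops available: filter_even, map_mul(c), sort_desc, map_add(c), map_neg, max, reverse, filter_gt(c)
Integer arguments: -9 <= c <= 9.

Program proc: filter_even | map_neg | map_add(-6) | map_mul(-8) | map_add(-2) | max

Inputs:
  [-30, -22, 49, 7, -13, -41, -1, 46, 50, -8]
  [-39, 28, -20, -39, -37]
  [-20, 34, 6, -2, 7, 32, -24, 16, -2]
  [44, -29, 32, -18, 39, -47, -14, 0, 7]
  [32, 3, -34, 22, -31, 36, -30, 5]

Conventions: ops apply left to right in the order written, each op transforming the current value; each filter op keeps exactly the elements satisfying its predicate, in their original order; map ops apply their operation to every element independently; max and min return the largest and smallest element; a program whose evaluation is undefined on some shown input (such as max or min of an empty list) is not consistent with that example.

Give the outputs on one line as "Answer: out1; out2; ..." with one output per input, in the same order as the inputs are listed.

Execution, op by op:
  [-30, -22, 49, 7, -13, -41, -1, 46, 50, -8] -> [-30, -22, 46, 50, -8] -> [30, 22, -46, -50, 8] -> [24, 16, -52, -56, 2] -> [-192, -128, 416, 448, -16] -> [-194, -130, 414, 446, -18] -> 446
  [-39, 28, -20, -39, -37] -> [28, -20] -> [-28, 20] -> [-34, 14] -> [272, -112] -> [270, -114] -> 270
  [-20, 34, 6, -2, 7, 32, -24, 16, -2] -> [-20, 34, 6, -2, 32, -24, 16, -2] -> [20, -34, -6, 2, -32, 24, -16, 2] -> [14, -40, -12, -4, -38, 18, -22, -4] -> [-112, 320, 96, 32, 304, -144, 176, 32] -> [-114, 318, 94, 30, 302, -146, 174, 30] -> 318
  [44, -29, 32, -18, 39, -47, -14, 0, 7] -> [44, 32, -18, -14, 0] -> [-44, -32, 18, 14, 0] -> [-50, -38, 12, 8, -6] -> [400, 304, -96, -64, 48] -> [398, 302, -98, -66, 46] -> 398
  [32, 3, -34, 22, -31, 36, -30, 5] -> [32, -34, 22, 36, -30] -> [-32, 34, -22, -36, 30] -> [-38, 28, -28, -42, 24] -> [304, -224, 224, 336, -192] -> [302, -226, 222, 334, -194] -> 334

446; 270; 318; 398; 334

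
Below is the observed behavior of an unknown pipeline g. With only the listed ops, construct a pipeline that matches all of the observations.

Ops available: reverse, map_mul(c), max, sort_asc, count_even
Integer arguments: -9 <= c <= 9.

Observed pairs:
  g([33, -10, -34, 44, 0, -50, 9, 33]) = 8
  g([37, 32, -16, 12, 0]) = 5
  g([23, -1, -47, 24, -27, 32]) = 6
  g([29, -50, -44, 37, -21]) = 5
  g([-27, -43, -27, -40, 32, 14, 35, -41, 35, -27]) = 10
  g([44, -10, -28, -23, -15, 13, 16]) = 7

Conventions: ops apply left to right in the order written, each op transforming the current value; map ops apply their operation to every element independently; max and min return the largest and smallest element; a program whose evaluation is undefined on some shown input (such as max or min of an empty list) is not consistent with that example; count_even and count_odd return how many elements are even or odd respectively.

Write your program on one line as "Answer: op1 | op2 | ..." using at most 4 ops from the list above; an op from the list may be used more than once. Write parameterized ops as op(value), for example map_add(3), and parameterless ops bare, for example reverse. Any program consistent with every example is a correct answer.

map_mul(8) | sort_asc | reverse | count_even

Check, running the answer program on each example:
  [33, -10, -34, 44, 0, -50, 9, 33] -> [264, -80, -272, 352, 0, -400, 72, 264] -> [-400, -272, -80, 0, 72, 264, 264, 352] -> [352, 264, 264, 72, 0, -80, -272, -400] -> 8
  [37, 32, -16, 12, 0] -> [296, 256, -128, 96, 0] -> [-128, 0, 96, 256, 296] -> [296, 256, 96, 0, -128] -> 5
  [23, -1, -47, 24, -27, 32] -> [184, -8, -376, 192, -216, 256] -> [-376, -216, -8, 184, 192, 256] -> [256, 192, 184, -8, -216, -376] -> 6
  [29, -50, -44, 37, -21] -> [232, -400, -352, 296, -168] -> [-400, -352, -168, 232, 296] -> [296, 232, -168, -352, -400] -> 5
  [-27, -43, -27, -40, 32, 14, 35, -41, 35, -27] -> [-216, -344, -216, -320, 256, 112, 280, -328, 280, -216] -> [-344, -328, -320, -216, -216, -216, 112, 256, 280, 280] -> [280, 280, 256, 112, -216, -216, -216, -320, -328, -344] -> 10
  [44, -10, -28, -23, -15, 13, 16] -> [352, -80, -224, -184, -120, 104, 128] -> [-224, -184, -120, -80, 104, 128, 352] -> [352, 128, 104, -80, -120, -184, -224] -> 7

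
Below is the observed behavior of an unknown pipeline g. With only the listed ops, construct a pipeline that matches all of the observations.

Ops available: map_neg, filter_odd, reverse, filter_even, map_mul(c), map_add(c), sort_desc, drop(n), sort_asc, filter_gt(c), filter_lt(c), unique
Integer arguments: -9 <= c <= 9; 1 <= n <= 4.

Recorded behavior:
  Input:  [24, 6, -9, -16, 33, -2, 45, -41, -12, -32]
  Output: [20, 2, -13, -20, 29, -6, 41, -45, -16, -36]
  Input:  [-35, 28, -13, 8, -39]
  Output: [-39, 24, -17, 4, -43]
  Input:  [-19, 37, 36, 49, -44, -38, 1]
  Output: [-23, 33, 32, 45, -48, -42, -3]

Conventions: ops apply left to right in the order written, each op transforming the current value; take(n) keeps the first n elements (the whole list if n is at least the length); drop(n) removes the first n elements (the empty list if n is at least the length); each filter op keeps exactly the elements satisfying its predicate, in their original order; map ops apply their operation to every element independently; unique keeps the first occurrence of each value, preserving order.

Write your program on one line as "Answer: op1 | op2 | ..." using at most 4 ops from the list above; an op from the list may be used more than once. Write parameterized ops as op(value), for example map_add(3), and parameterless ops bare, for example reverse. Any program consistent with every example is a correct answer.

reverse | map_add(-4) | reverse

Check, running the answer program on each example:
  [24, 6, -9, -16, 33, -2, 45, -41, -12, -32] -> [-32, -12, -41, 45, -2, 33, -16, -9, 6, 24] -> [-36, -16, -45, 41, -6, 29, -20, -13, 2, 20] -> [20, 2, -13, -20, 29, -6, 41, -45, -16, -36]
  [-35, 28, -13, 8, -39] -> [-39, 8, -13, 28, -35] -> [-43, 4, -17, 24, -39] -> [-39, 24, -17, 4, -43]
  [-19, 37, 36, 49, -44, -38, 1] -> [1, -38, -44, 49, 36, 37, -19] -> [-3, -42, -48, 45, 32, 33, -23] -> [-23, 33, 32, 45, -48, -42, -3]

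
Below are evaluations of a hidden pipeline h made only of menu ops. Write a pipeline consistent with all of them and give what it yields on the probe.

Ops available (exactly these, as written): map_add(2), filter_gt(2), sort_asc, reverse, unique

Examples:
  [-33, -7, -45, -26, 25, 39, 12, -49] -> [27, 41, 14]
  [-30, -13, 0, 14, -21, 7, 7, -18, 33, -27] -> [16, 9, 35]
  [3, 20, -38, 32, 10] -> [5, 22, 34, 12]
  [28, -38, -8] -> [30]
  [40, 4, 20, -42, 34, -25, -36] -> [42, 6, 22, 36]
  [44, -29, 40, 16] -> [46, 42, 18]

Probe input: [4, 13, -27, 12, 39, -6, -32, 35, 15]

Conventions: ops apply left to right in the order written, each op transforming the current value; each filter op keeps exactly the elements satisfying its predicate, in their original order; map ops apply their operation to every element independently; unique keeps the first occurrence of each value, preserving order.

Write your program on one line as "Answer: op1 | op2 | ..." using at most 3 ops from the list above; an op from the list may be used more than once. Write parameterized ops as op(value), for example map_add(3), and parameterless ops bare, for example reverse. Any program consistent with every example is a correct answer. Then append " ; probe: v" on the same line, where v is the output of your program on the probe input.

filter_gt(2) | map_add(2) | unique ; probe: [6, 15, 14, 41, 37, 17]

Check, running the answer program on each example:
  [-33, -7, -45, -26, 25, 39, 12, -49] -> [25, 39, 12] -> [27, 41, 14] -> [27, 41, 14]
  [-30, -13, 0, 14, -21, 7, 7, -18, 33, -27] -> [14, 7, 7, 33] -> [16, 9, 9, 35] -> [16, 9, 35]
  [3, 20, -38, 32, 10] -> [3, 20, 32, 10] -> [5, 22, 34, 12] -> [5, 22, 34, 12]
  [28, -38, -8] -> [28] -> [30] -> [30]
  [40, 4, 20, -42, 34, -25, -36] -> [40, 4, 20, 34] -> [42, 6, 22, 36] -> [42, 6, 22, 36]
  [44, -29, 40, 16] -> [44, 40, 16] -> [46, 42, 18] -> [46, 42, 18]
  probe: [4, 13, -27, 12, 39, -6, -32, 35, 15] -> [4, 13, 12, 39, 35, 15] -> [6, 15, 14, 41, 37, 17] -> [6, 15, 14, 41, 37, 17]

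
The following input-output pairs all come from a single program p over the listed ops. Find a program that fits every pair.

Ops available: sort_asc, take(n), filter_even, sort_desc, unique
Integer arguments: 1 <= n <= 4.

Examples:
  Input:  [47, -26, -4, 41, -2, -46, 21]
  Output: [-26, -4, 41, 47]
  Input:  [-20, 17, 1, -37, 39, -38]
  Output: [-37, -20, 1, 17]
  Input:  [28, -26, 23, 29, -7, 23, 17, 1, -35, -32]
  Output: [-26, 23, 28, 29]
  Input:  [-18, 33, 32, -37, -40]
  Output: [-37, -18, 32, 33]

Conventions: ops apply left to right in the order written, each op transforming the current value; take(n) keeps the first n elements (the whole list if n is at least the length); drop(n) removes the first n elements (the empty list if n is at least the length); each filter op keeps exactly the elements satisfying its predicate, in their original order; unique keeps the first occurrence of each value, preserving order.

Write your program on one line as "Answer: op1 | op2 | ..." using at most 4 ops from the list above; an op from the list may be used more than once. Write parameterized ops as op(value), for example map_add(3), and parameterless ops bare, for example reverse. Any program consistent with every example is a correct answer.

unique | take(4) | sort_asc

Check, running the answer program on each example:
  [47, -26, -4, 41, -2, -46, 21] -> [47, -26, -4, 41, -2, -46, 21] -> [47, -26, -4, 41] -> [-26, -4, 41, 47]
  [-20, 17, 1, -37, 39, -38] -> [-20, 17, 1, -37, 39, -38] -> [-20, 17, 1, -37] -> [-37, -20, 1, 17]
  [28, -26, 23, 29, -7, 23, 17, 1, -35, -32] -> [28, -26, 23, 29, -7, 17, 1, -35, -32] -> [28, -26, 23, 29] -> [-26, 23, 28, 29]
  [-18, 33, 32, -37, -40] -> [-18, 33, 32, -37, -40] -> [-18, 33, 32, -37] -> [-37, -18, 32, 33]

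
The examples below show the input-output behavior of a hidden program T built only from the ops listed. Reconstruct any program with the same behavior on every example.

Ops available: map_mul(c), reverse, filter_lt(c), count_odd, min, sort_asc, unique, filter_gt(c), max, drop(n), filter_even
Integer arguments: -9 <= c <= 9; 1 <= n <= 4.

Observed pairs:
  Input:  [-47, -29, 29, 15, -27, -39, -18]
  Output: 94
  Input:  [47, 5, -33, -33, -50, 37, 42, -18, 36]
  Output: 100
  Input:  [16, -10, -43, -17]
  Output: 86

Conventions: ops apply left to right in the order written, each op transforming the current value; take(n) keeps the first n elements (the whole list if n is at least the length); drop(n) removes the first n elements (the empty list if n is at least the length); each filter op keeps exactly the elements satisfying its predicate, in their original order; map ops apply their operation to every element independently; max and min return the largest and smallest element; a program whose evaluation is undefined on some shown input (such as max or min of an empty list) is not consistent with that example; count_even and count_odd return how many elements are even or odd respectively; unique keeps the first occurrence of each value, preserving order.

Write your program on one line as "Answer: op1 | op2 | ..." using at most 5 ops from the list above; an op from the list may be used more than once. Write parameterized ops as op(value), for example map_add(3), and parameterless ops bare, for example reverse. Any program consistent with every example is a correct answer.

unique | map_mul(-2) | filter_gt(5) | max

Check, running the answer program on each example:
  [-47, -29, 29, 15, -27, -39, -18] -> [-47, -29, 29, 15, -27, -39, -18] -> [94, 58, -58, -30, 54, 78, 36] -> [94, 58, 54, 78, 36] -> 94
  [47, 5, -33, -33, -50, 37, 42, -18, 36] -> [47, 5, -33, -50, 37, 42, -18, 36] -> [-94, -10, 66, 100, -74, -84, 36, -72] -> [66, 100, 36] -> 100
  [16, -10, -43, -17] -> [16, -10, -43, -17] -> [-32, 20, 86, 34] -> [20, 86, 34] -> 86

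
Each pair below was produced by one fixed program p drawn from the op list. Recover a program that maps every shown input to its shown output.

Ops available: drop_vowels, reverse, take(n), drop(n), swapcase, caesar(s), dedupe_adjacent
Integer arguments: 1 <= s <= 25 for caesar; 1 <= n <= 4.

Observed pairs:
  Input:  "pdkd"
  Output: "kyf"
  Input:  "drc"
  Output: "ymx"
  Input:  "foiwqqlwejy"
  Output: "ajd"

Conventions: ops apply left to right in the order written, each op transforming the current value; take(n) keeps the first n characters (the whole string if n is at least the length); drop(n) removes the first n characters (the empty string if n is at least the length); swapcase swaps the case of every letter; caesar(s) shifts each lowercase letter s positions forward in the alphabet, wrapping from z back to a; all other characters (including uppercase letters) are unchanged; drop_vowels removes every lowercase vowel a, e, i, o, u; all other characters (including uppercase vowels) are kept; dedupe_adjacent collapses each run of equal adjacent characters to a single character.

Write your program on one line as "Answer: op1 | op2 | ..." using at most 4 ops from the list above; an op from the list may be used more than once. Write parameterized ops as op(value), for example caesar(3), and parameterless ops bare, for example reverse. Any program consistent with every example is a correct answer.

caesar(10) | dedupe_adjacent | caesar(11) | take(3)

Check, running the answer program on each example:
  "pdkd" -> "znun" -> "znun" -> "kyfy" -> "kyf"
  "drc" -> "nbm" -> "nbm" -> "ymx" -> "ymx"
  "foiwqqlwejy" -> "pysgaavgoti" -> "pysgavgoti" -> "ajdrlgrzet" -> "ajd"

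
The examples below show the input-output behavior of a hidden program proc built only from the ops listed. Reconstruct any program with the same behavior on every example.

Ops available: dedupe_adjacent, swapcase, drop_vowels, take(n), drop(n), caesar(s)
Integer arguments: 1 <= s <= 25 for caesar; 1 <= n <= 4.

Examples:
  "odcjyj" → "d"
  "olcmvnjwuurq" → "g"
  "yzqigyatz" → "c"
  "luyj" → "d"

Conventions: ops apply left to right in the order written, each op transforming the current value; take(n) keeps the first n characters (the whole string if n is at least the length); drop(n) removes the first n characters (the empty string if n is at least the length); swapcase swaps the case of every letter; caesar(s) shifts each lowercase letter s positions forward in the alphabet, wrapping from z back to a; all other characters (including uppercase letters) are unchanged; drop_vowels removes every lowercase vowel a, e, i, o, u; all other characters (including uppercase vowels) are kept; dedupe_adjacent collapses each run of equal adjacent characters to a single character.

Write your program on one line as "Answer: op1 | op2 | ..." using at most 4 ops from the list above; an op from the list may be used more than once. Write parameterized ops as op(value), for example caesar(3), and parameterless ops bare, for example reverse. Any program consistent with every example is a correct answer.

drop(2) | drop(1) | caesar(20) | take(1)

Check, running the answer program on each example:
  "odcjyj" -> "cjyj" -> "jyj" -> "dsd" -> "d"
  "olcmvnjwuurq" -> "cmvnjwuurq" -> "mvnjwuurq" -> "gphdqoolk" -> "g"
  "yzqigyatz" -> "qigyatz" -> "igyatz" -> "casunt" -> "c"
  "luyj" -> "yj" -> "j" -> "d" -> "d"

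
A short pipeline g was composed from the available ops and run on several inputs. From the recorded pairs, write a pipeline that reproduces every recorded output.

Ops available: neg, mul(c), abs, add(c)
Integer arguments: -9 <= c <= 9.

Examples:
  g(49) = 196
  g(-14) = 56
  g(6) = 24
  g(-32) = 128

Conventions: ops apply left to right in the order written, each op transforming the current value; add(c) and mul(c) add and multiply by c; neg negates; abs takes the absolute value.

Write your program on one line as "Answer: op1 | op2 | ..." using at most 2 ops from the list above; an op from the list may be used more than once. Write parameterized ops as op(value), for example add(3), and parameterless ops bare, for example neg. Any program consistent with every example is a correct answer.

mul(4) | abs

Check, running the answer program on each example:
  49 -> 196 -> 196
  -14 -> -56 -> 56
  6 -> 24 -> 24
  -32 -> -128 -> 128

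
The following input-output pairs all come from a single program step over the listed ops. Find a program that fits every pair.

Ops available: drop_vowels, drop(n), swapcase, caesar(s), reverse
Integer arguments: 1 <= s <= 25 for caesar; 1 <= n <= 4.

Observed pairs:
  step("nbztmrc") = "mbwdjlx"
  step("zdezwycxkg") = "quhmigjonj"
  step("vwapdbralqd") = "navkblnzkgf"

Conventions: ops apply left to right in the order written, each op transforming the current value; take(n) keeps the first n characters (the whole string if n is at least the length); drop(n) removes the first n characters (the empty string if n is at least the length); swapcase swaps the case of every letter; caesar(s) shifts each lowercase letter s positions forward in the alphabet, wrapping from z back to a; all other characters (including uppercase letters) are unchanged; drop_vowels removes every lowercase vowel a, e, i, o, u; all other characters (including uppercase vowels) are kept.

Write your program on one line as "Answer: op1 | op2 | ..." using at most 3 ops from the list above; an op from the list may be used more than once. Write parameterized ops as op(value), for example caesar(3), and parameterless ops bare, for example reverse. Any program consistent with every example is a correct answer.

reverse | caesar(11) | caesar(25)

Check, running the answer program on each example:
  "nbztmrc" -> "crmtzbn" -> "ncxekmy" -> "mbwdjlx"
  "zdezwycxkg" -> "gkxcywzedz" -> "rvinjhkpok" -> "quhmigjonj"
  "vwapdbralqd" -> "dqlarbdpawv" -> "obwlcmoalhg" -> "navkblnzkgf"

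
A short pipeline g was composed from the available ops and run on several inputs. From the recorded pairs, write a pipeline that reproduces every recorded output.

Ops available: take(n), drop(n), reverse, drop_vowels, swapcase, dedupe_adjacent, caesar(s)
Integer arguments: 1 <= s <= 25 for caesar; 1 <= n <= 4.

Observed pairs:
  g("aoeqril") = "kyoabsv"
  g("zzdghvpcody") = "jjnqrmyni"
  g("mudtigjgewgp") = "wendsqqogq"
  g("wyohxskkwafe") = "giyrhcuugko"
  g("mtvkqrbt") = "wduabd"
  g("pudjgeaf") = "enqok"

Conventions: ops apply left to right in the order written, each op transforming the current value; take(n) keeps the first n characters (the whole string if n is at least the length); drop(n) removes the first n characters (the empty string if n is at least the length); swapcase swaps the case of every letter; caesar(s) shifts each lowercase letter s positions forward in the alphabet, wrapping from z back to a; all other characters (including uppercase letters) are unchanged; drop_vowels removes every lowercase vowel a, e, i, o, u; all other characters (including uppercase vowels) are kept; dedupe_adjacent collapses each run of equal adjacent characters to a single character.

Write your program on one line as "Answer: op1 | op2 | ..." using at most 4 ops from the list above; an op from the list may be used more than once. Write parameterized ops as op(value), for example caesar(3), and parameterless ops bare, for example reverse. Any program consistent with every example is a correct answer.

caesar(25) | drop_vowels | caesar(11)

Check, running the answer program on each example:
  "aoeqril" -> "zndpqhk" -> "zndpqhk" -> "kyoabsv"
  "zzdghvpcody" -> "yycfguobncx" -> "yycfgbncx" -> "jjnqrmyni"
  "mudtigjgewgp" -> "ltcshfifdvfo" -> "ltcshffdvf" -> "wendsqqogq"
  "wyohxskkwafe" -> "vxngwrjjvzed" -> "vxngwrjjvzd" -> "giyrhcuugko"
  "mtvkqrbt" -> "lsujpqas" -> "lsjpqs" -> "wduabd"
  "pudjgeaf" -> "otcifdze" -> "tcfdz" -> "enqok"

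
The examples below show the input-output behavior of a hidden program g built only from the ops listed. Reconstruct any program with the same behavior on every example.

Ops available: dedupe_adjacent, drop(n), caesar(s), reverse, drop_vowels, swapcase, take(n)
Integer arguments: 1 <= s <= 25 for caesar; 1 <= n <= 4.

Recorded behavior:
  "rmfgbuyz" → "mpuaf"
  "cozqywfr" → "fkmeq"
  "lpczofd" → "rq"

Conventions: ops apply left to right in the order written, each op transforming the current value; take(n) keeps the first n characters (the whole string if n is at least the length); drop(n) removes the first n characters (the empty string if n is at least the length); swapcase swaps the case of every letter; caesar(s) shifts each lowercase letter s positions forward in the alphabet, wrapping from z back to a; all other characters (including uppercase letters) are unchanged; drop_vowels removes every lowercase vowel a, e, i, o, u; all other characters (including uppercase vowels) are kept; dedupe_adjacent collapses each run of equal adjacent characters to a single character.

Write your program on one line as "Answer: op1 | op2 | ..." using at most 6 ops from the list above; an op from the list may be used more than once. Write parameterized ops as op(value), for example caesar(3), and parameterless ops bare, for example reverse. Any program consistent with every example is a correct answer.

drop_vowels | caesar(15) | drop_vowels | caesar(25) | reverse

Check, running the answer program on each example:
  "rmfgbuyz" -> "rmfgbyz" -> "gbuvqno" -> "gbvqn" -> "faupm" -> "mpuaf"
  "cozqywfr" -> "czqywfr" -> "rofnlug" -> "rfnlg" -> "qemkf" -> "fkmeq"
  "lpczofd" -> "lpczfd" -> "aerous" -> "rs" -> "qr" -> "rq"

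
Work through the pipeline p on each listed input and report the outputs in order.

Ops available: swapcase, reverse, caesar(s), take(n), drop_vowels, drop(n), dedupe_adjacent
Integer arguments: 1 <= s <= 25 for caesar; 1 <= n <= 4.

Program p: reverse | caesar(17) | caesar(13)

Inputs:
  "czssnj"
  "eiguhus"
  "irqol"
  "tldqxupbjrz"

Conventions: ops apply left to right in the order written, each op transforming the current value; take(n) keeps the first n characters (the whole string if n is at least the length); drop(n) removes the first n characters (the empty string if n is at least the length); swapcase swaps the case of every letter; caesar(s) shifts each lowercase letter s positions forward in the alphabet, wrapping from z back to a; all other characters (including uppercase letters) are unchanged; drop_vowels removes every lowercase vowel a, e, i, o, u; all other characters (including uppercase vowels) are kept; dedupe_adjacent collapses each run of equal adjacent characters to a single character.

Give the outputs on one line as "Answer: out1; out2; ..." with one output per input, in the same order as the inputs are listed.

"nrwwdg"; "wylykmi"; "psuvm"; "dvnftybuhpx"

Execution, op by op:
  "czssnj" -> "jnsszc" -> "aejjqt" -> "nrwwdg"
  "eiguhus" -> "suhugie" -> "jlylxzv" -> "wylykmi"
  "irqol" -> "loqri" -> "cfhiz" -> "psuvm"
  "tldqxupbjrz" -> "zrjbpuxqdlt" -> "qiasglohuck" -> "dvnftybuhpx"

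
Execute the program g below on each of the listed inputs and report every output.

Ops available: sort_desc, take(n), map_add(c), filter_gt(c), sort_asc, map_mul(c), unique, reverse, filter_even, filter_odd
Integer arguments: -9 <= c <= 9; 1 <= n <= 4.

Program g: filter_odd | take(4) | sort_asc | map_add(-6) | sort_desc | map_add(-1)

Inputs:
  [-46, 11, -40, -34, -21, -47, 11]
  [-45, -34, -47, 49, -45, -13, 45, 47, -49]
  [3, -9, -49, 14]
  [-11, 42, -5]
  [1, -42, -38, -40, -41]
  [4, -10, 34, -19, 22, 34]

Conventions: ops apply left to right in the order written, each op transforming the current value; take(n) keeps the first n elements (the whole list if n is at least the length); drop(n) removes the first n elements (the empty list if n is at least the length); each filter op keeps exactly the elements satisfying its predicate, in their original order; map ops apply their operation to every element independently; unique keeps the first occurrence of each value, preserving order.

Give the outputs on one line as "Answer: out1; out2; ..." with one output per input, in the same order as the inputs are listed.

Execution, op by op:
  [-46, 11, -40, -34, -21, -47, 11] -> [11, -21, -47, 11] -> [11, -21, -47, 11] -> [-47, -21, 11, 11] -> [-53, -27, 5, 5] -> [5, 5, -27, -53] -> [4, 4, -28, -54]
  [-45, -34, -47, 49, -45, -13, 45, 47, -49] -> [-45, -47, 49, -45, -13, 45, 47, -49] -> [-45, -47, 49, -45] -> [-47, -45, -45, 49] -> [-53, -51, -51, 43] -> [43, -51, -51, -53] -> [42, -52, -52, -54]
  [3, -9, -49, 14] -> [3, -9, -49] -> [3, -9, -49] -> [-49, -9, 3] -> [-55, -15, -3] -> [-3, -15, -55] -> [-4, -16, -56]
  [-11, 42, -5] -> [-11, -5] -> [-11, -5] -> [-11, -5] -> [-17, -11] -> [-11, -17] -> [-12, -18]
  [1, -42, -38, -40, -41] -> [1, -41] -> [1, -41] -> [-41, 1] -> [-47, -5] -> [-5, -47] -> [-6, -48]
  [4, -10, 34, -19, 22, 34] -> [-19] -> [-19] -> [-19] -> [-25] -> [-25] -> [-26]

[4, 4, -28, -54]; [42, -52, -52, -54]; [-4, -16, -56]; [-12, -18]; [-6, -48]; [-26]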